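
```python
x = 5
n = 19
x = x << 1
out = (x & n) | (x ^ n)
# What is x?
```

Trace:
`x = 5` → x = 5
`n = 19` → n = 19
`x = x << 1` → x = 10
`out = (x & n) | (x ^ n)` → out = 27
So x = 10

Answer: 10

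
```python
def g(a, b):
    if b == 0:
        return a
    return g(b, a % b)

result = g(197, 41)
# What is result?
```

g(197, 41) -> g(41, 33) -> g(33, 8) -> g(8, 1) -> g(1, 0) -> 1

Answer: 1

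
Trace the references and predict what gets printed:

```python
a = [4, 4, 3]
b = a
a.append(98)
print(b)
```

Key concept: basic list aliasing.
Step by step:
`a = [4, 4, 3]` → a = [4, 4, 3]
`b = a` → b = [4, 4, 3] (same object as a)
`a.append(98)` → a = [4, 4, 3, 98] (same object as b); b = [4, 4, 3, 98] (same object as a)
`print(b)` → prints [4, 4, 3, 98]

Answer: [4, 4, 3, 98]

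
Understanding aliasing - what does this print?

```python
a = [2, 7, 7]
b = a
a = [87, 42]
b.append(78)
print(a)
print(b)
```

Key concept: rebinding vs mutation: a is rebound to a new list, b still points at the original.
Step by step:
`a = [2, 7, 7]` → a = [2, 7, 7]
`b = a` → b = [2, 7, 7] (same object as a)
`a = [87, 42]` → a = [87, 42]
`b.append(78)` → b = [2, 7, 7, 78]
`print(a)` → prints [87, 42]
`print(b)` → prints [2, 7, 7, 78]

Answer:
[87, 42]
[2, 7, 7, 78]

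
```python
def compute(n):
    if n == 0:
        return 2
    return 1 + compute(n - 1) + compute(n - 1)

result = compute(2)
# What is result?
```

compute(n) = 1 + 2·compute(n-1), compute(0)=2. Closed form: (2+1)·2^2 - 1 = 11.

Answer: 11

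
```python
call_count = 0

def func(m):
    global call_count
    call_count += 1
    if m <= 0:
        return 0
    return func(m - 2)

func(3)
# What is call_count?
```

Linear recursion stepping by 2: 3 calls from m=3 down to ≤0.

Answer: 3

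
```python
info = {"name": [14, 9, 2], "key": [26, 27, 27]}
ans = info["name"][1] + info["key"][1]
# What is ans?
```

Trace:
`info = {"name": [14, 9, 2], "key": [26, 27, 27]}` → info = {'name': [14, 9, 2], 'key': [26, 27, 27]}
`ans = info["name"][1] + info["key"][1]` → ans = 36
So ans = 36

Answer: 36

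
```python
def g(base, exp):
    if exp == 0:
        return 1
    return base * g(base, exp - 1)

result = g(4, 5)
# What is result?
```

g(4, 5) = 4 * 4 * 4 * 4 * 4 = 1024

Answer: 1024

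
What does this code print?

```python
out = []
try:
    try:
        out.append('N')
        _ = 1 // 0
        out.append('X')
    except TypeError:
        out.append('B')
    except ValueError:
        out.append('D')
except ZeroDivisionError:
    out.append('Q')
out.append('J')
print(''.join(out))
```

Execution trace: 'N' (try body) → 'Q' (outer except ZeroDivisionError) → 'J' (after the try/except). Output: NQJ

Answer: NQJ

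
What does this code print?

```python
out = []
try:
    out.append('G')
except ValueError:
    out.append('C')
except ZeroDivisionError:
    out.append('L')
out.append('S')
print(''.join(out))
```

Execution trace: 'G' (try body, no exception) → 'S' (after the try/except). Output: GS

Answer: GS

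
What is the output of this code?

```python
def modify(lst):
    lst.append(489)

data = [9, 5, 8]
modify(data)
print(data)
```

Key concept: function modifies passed list.
Step by step:
`data = [9, 5, 8]` → data = [9, 5, 8]
`modify(data)` → data = [9, 5, 8, 489]
`print(data)` → prints [9, 5, 8, 489]

Answer: [9, 5, 8, 489]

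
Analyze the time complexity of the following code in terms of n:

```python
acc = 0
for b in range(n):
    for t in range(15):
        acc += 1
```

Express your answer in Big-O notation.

Each loop level contributes: n × 1. Multiplying the contributions gives O(n).

Answer: O(n)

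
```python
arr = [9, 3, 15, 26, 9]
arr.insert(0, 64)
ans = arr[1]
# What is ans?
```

Trace:
`arr = [9, 3, 15, 26, 9]` → arr = [9, 3, 15, 26, 9]
`arr.insert(0, 64)` → arr = [64, 9, 3, 15, 26, 9]
`ans = arr[1]` → ans = 9
So ans = 9

Answer: 9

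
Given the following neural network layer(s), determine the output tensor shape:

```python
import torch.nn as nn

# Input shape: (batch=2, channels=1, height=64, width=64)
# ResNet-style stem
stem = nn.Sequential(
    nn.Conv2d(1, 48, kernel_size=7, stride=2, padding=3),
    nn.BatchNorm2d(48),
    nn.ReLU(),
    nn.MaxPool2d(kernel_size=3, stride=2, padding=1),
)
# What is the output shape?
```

Input: (2, 1, 64, 64) -> after Conv2d 7x7 stride=2: (2, 48, 32, 32) -> Output: (2, 48, 16, 16)

Answer: (2, 48, 16, 16)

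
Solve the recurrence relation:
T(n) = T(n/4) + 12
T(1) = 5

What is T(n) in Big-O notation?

Each step divides n by 4 and adds 12. After log_4(n) steps we reach T(1)=5. So T(n) = 12·log_4(n) + 5 = O(log n).

Answer: O(log n)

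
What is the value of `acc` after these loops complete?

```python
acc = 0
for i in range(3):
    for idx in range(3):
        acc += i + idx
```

Sum of all i+idx for i,idx in 3x3
`acc` takes the values: 0 → 1 → 3 → 4 → 6 → 9 → 11 → 14 → 18

Answer: 18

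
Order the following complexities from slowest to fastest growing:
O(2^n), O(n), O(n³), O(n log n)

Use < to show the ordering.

Ordered by growth rate: O(n) < O(n log n) < O(n³) < O(2^n)

Answer: O(n) < O(n log n) < O(n³) < O(2^n)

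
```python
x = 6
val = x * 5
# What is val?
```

Trace:
`x = 6` → x = 6
`val = x * 5` → val = 30
So val = 30

Answer: 30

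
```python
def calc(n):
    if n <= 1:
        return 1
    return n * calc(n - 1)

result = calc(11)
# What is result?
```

calc(11) = 11 * 10 * 9 * 8 * 7 * 6 * 5 * 4 * 3 * 2 * 1 = 39916800

Answer: 39916800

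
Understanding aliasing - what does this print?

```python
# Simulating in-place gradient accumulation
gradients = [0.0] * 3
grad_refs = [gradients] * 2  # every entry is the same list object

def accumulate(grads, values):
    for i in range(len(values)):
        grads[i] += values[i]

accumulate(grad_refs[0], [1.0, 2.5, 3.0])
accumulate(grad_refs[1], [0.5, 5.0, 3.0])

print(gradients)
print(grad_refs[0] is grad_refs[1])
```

Key concept: gradient accumulation aliasing.
Step by step:
`gradients = [0.0] * 3` → gradients = [0.0, 0.0, 0.0]
`grad_refs = [gradients] * 2` → grad_refs = [[0.0, 0.0, 0.0], [0.0, 0.0, 0.0]]
`accumulate(grad_refs[0], [1.0, 2.5, 3.0])` → gradients = [1.0, 2.5, 3.0]; grad_refs = [[1.0, 2.5, 3.0], [1.0, 2.5, 3.0]]
`accumulate(grad_refs[1], [0.5, 5.0, 3.0])` → gradients = [1.5, 7.5, 6.0]; grad_refs = [[1.5, 7.5, 6.0], [1.5, 7.5, 6.0]]
`print(gradients)` → prints [1.5, 7.5, 6.0]
`print(grad_refs[0] is grad_refs[1])` → prints True

Answer:
[1.5, 7.5, 6.0]
True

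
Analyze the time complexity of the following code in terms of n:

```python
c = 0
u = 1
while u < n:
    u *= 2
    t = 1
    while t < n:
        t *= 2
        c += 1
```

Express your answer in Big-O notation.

Each loop level contributes: log n × log n. Multiplying the contributions gives O(log² n).

Answer: O(log² n)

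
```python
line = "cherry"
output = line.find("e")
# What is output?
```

Trace:
`line = "cherry"` → line = 'cherry'
`output = line.find("e")` → output = 2
So output = 2

Answer: 2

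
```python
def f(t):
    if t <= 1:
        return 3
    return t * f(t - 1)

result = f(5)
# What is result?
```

f(5) = 5 * 4 * 3 * 2 * 3 = 360

Answer: 360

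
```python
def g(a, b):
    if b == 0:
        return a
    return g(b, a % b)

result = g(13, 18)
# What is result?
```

g(13, 18) -> g(18, 13) -> g(13, 5) -> g(5, 3) -> g(3, 2) -> g(2, 1) -> g(1, 0) -> 1

Answer: 1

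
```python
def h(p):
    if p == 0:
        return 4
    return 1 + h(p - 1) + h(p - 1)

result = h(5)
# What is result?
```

h(p) = 1 + 2·h(p-1), h(0)=4. Closed form: (4+1)·2^5 - 1 = 159.

Answer: 159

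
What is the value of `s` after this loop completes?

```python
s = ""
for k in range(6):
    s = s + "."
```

Repeat '.' 6 times
`s` takes the values: "" → "." → ".." → "..." → "...." → "....." → "......"

Answer: "......"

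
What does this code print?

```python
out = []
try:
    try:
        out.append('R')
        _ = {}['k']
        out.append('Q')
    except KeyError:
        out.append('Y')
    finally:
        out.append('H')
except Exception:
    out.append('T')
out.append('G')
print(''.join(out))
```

Execution trace: 'R' (inner try body) → 'Y' (inner except KeyError) → 'H' (inner finally) → 'G' (after the try/except). Output: RYHG

Answer: RYHG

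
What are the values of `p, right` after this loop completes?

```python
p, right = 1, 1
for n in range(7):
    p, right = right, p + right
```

Fibonacci: after 7 iterations
`p, right` takes the values: (1, 1) → (1, 2) → (2, 3) → (3, 5) → (5, 8) → (8, 13) → (13, 21) → (21, 34)

Answer: 21, 34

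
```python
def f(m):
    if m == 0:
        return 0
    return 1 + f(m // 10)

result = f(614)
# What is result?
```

Count of digits of 614: 3

Answer: 3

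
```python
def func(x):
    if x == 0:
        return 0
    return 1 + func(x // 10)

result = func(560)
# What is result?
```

Count of digits of 560: 3

Answer: 3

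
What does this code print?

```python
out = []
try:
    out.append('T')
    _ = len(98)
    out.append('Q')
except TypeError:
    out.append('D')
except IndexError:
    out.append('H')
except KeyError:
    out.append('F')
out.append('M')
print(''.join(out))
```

Execution trace: 'T' (try body) → 'D' (except TypeError) → 'M' (after the try/except). Output: TDM

Answer: TDM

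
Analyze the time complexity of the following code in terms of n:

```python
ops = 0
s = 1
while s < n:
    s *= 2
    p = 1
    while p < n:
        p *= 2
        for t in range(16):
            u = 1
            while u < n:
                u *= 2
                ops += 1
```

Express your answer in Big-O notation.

Each loop level contributes: log n × log n × 1 × log n. Multiplying the contributions gives O(log^3 n).

Answer: O(log^3 n)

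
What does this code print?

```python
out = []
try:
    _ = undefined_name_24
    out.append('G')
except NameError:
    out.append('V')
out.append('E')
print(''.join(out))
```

Execution trace: 'V' (except NameError) → 'E' (after the try/except). Output: VE

Answer: VE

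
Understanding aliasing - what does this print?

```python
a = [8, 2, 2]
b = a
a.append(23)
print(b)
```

Key concept: basic list aliasing.
Step by step:
`a = [8, 2, 2]` → a = [8, 2, 2]
`b = a` → b = [8, 2, 2] (same object as a)
`a.append(23)` → a = [8, 2, 2, 23] (same object as b); b = [8, 2, 2, 23] (same object as a)
`print(b)` → prints [8, 2, 2, 23]

Answer: [8, 2, 2, 23]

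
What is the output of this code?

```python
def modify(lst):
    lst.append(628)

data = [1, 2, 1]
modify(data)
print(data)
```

Key concept: function modifies passed list.
Step by step:
`data = [1, 2, 1]` → data = [1, 2, 1]
`modify(data)` → data = [1, 2, 1, 628]
`print(data)` → prints [1, 2, 1, 628]

Answer: [1, 2, 1, 628]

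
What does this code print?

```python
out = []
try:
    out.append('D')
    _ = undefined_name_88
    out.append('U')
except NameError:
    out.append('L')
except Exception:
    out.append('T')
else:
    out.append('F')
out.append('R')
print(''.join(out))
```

Execution trace: 'D' (try body) → 'L' (except NameError) → 'R' (after the try/except). Output: DLR

Answer: DLR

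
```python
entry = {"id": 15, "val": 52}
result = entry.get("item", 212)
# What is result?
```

Trace:
`entry = {"id": 15, "val": 52}` → entry = {'id': 15, 'val': 52}
`result = entry.get("item", 212)` → result = 212
So result = 212

Answer: 212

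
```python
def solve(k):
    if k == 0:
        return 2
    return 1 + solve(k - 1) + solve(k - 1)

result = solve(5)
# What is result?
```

solve(k) = 1 + 2·solve(k-1), solve(0)=2. Closed form: (2+1)·2^5 - 1 = 95.

Answer: 95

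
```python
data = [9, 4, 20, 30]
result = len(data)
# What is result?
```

Trace:
`data = [9, 4, 20, 30]` → data = [9, 4, 20, 30]
`result = len(data)` → result = 4
So result = 4

Answer: 4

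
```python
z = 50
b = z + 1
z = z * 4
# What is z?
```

Trace:
`z = 50` → z = 50
`b = z + 1` → b = 51
`z = z * 4` → z = 200
So z = 200

Answer: 200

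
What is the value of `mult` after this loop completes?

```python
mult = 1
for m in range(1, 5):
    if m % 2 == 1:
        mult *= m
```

Product of odd numbers 1 to 4
`mult` takes the values: 1 → 3

Answer: 3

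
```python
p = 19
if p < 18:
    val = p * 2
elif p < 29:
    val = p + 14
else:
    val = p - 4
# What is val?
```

Trace:
`p = 19` → p = 19
`if p < 18: ...` → p < 18 is False, p < 29 is True → val = 33
So val = 33

Answer: 33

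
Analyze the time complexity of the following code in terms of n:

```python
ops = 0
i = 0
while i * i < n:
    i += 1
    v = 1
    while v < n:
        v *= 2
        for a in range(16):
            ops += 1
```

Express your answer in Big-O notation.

Each loop level contributes: √n × log n × 1. Multiplying the contributions gives O(√n log n).

Answer: O(√n log n)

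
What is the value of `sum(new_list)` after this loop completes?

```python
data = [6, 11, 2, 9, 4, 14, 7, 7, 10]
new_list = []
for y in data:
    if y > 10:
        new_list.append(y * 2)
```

Sum of doubled values > 10
`new_list` takes the values: [] → [22] → [22, 28]
So `sum(new_list)` = 50

Answer: 50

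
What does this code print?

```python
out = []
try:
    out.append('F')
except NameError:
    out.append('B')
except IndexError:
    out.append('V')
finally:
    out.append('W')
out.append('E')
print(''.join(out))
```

Execution trace: 'F' (try body, no exception) → 'W' (finally) → 'E' (after the try/except). Output: FWE

Answer: FWE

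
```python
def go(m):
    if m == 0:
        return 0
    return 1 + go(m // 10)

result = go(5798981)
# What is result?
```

Count of digits of 5798981: 7

Answer: 7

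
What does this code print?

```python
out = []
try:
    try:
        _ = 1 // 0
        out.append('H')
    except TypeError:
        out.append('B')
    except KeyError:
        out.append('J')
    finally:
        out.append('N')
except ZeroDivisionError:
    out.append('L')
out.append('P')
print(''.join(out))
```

Execution trace: 'N' (finally) → 'L' (outer except ZeroDivisionError) → 'P' (after the try/except). Output: NLP

Answer: NLP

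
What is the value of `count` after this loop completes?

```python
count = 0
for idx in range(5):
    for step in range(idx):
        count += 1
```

Triangle number: 0+1+2+...+4
`count` takes the values: 0 → 1 → 2 → 3 → 4 → 5 → 6 → 7 → 8 → 9 → 10

Answer: 10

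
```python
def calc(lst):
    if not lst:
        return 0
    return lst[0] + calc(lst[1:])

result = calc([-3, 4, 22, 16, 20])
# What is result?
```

(-3) + 4 + 22 + 16 + 20 + 0 = 59

Answer: 59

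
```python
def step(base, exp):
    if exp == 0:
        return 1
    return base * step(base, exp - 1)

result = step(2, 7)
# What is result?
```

step(2, 7) = 2 * 2 * 2 * 2 * 2 * 2 * 2 = 128

Answer: 128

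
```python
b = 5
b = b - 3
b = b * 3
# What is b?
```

Trace:
`b = 5` → b = 5
`b = b - 3` → b = 2
`b = b * 3` → b = 6
So b = 6

Answer: 6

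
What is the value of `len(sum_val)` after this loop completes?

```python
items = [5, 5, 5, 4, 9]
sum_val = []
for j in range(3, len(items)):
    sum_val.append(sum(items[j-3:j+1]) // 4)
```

Number of 4-element averages
`sum_val` takes the values: [] → [4] → [4, 5]
So `len(sum_val)` = 2

Answer: 2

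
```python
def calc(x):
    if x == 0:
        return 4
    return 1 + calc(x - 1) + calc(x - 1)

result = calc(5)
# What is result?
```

calc(x) = 1 + 2·calc(x-1), calc(0)=4. Closed form: (4+1)·2^5 - 1 = 159.

Answer: 159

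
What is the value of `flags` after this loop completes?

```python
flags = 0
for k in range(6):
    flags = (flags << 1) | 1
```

Build 6 consecutive 1-bits: 0b111111
`flags` takes the values: 0 → 1 → 3 → 7 → 15 → 31 → 63

Answer: 63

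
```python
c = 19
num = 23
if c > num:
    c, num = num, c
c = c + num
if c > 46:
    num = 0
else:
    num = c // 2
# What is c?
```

Trace:
`c = 19` → c = 19
`num = 23` → num = 23
`if c > num: ...` → c > num is False → no variable changes
`c = c + num` → c = 42
`if c > 46: ...` → c > 46 is False, take else branch → num = 21
So c = 42

Answer: 42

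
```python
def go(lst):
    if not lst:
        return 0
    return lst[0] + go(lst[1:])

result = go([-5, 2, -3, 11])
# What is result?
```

(-5) + 2 + (-3) + 11 + 0 = 5

Answer: 5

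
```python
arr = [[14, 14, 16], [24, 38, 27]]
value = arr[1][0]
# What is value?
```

Trace:
`arr = [[14, 14, 16], [24, 38, 27]]` → arr = [[14, 14, 16], [24, 38, 27]]
`value = arr[1][0]` → value = 24
So value = 24

Answer: 24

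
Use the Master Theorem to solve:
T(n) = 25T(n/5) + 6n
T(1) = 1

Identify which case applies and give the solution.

a=25, b=5, f(n)=6n. log_5(25) = 2. Since c=1 < 2, Case 1 applies: T(n) = Θ(n^log_b(a)) = O(n^2).

Answer: O(n^2) - Case 1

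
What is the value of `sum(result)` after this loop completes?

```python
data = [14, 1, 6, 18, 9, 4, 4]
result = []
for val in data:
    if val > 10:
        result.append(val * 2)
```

Sum of doubled values > 10
`result` takes the values: [] → [28] → [28, 36]
So `sum(result)` = 64

Answer: 64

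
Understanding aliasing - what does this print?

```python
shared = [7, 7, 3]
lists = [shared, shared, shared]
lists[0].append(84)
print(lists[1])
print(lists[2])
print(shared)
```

Key concept: list of same reference.
Step by step:
`shared = [7, 7, 3]` → shared = [7, 7, 3]
`lists = [shared, shared, shared]` → lists = [[7, 7, 3], [7, 7, 3], [7, 7, 3]]
`lists[0].append(84)` → shared = [7, 7, 3, 84]; lists = [[7, 7, 3, 84], [7, 7, 3, 84], [7, 7, 3, 84]]
`print(lists[1])` → prints [7, 7, 3, 84]
`print(lists[2])` → prints [7, 7, 3, 84]
`print(shared)` → prints [7, 7, 3, 84]

Answer:
[7, 7, 3, 84]
[7, 7, 3, 84]
[7, 7, 3, 84]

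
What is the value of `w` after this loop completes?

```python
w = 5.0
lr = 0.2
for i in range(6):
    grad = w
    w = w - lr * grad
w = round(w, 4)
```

Gradient descent: w = 5.0 * (1 - 0.2)^6
`w` takes the values: 5.0 → 4.0 → 3.2 → 2.56 → 2.048 → 1.6384 → 1.31072 → 1.3107

Answer: 1.3107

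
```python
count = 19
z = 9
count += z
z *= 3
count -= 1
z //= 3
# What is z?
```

Trace:
`count = 19` → count = 19
`z = 9` → z = 9
`count += z` → count = 28
`z *= 3` → z = 27
`count -= 1` → count = 27
`z //= 3` → z = 9
So z = 9

Answer: 9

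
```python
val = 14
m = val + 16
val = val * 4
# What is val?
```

Trace:
`val = 14` → val = 14
`m = val + 16` → m = 30
`val = val * 4` → val = 56
So val = 56

Answer: 56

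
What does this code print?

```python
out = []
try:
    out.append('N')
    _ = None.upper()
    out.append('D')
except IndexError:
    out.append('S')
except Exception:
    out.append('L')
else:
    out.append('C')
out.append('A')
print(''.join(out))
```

Execution trace: 'N' (try body) → 'L' (except Exception) → 'A' (after the try/except). Output: NLA

Answer: NLA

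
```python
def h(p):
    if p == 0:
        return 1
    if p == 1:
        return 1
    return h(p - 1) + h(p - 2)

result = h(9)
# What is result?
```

Build up from base cases: h(0)=1, h(1)=1, h(2)=2, h(3)=3, h(4)=5, h(5)=8, h(6)=13, ..., h(9)=55

Answer: 55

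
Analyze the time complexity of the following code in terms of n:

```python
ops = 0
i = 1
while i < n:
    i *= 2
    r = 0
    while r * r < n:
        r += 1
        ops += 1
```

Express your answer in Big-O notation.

Each loop level contributes: log n × √n. Multiplying the contributions gives O(√n log n).

Answer: O(√n log n)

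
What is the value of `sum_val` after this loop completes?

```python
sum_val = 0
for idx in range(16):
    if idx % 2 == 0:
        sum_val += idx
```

Sum of even numbers 0 to 15
`sum_val` takes the values: 0 → 2 → 6 → 12 → 20 → 30 → 42 → 56

Answer: 56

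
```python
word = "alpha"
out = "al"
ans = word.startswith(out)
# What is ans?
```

Trace:
`word = "alpha"` → word = 'alpha'
`out = "al"` → out = 'al'
`ans = word.startswith(out)` → ans = True
So ans = True

Answer: True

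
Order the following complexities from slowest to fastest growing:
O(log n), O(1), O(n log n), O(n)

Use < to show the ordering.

Ordered by growth rate: O(1) < O(log n) < O(n) < O(n log n)

Answer: O(1) < O(log n) < O(n) < O(n log n)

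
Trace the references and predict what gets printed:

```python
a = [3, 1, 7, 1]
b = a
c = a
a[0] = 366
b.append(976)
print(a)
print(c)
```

Key concept: multiple aliases.
Step by step:
`a = [3, 1, 7, 1]` → a = [3, 1, 7, 1]
`b = a` → b = [3, 1, 7, 1] (same object as a)
`c = a` → c = [3, 1, 7, 1] (same object as a, b)
`a[0] = 366` → a = [366, 1, 7, 1] (same object as b, c); b = [366, 1, 7, 1] (same object as a, c); c = [366, 1, 7, 1] (same object as a, b)
`b.append(976)` → a = [366, 1, 7, 1, 976] (same object as b, c); b = [366, 1, 7, 1, 976] (same object as a, c); c = [366, 1, 7, 1, 976] (same object as a, b)
`print(a)` → prints [366, 1, 7, 1, 976]
`print(c)` → prints [366, 1, 7, 1, 976]

Answer:
[366, 1, 7, 1, 976]
[366, 1, 7, 1, 976]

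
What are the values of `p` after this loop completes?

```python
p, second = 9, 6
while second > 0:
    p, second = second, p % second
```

GCD of 9 and 6
`p` takes the values: 9 → 6 → 3

Answer: 3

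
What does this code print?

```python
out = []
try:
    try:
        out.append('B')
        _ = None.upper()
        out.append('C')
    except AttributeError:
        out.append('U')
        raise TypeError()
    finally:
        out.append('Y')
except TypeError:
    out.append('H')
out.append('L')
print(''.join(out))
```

Execution trace: 'B' (try body) → 'U' (except AttributeError) → 'Y' (finally) → 'H' (outer except TypeError) → 'L' (after the try/except). Output: BUYHL

Answer: BUYHL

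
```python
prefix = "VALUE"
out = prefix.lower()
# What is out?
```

Trace:
`prefix = "VALUE"` → prefix = 'VALUE'
`out = prefix.lower()` → out = 'value'
So out = 'value'

Answer: 'value'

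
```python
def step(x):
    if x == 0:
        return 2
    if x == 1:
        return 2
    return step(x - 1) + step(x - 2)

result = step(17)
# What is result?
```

Build up from base cases: step(0)=2, step(1)=2, step(2)=4, step(3)=6, step(4)=10, step(5)=16, step(6)=26, ..., step(17)=5168

Answer: 5168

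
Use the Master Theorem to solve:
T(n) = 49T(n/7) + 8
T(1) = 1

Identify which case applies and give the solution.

a=49, b=7, f(n)=8. log_7(49) = 2. Since c=0 < 2, Case 1 applies: T(n) = Θ(n^log_b(a)) = O(n^2).

Answer: O(n^2) - Case 1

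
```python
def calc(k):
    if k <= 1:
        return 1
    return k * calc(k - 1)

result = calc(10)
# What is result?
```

calc(10) = 10 * 9 * 8 * 7 * 6 * 5 * 4 * 3 * 2 * 1 = 3628800

Answer: 3628800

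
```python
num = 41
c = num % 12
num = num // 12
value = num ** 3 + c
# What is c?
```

Trace:
`num = 41` → num = 41
`c = num % 12` → c = 5
`num = num // 12` → num = 3
`value = num ** 3 + c` → value = 32
So c = 5

Answer: 5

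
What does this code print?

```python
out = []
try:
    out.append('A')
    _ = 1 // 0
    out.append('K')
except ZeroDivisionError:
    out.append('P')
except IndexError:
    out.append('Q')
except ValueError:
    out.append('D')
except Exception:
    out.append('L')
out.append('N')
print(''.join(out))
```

Execution trace: 'A' (try body) → 'P' (except ZeroDivisionError) → 'N' (after the try/except). Output: APN

Answer: APN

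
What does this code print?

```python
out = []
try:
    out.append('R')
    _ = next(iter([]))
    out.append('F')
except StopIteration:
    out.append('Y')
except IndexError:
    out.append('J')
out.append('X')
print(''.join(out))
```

Execution trace: 'R' (try body) → 'Y' (except StopIteration) → 'X' (after the try/except). Output: RYX

Answer: RYX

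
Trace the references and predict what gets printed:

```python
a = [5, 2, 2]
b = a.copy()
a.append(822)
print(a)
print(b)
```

Key concept: list.copy() creates independent copy.
Step by step:
`a = [5, 2, 2]` → a = [5, 2, 2]
`b = a.copy()` → b = [5, 2, 2]
`a.append(822)` → a = [5, 2, 2, 822]
`print(a)` → prints [5, 2, 2, 822]
`print(b)` → prints [5, 2, 2]

Answer:
[5, 2, 2, 822]
[5, 2, 2]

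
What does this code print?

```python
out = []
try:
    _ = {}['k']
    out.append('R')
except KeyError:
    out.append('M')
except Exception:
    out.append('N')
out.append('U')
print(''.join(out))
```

Execution trace: 'M' (except KeyError) → 'U' (after the try/except). Output: MU

Answer: MU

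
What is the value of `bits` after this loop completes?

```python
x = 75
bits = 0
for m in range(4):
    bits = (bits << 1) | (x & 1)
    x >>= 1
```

Reverse lowest 4 bits of 75
`bits` takes the values: 0 → 1 → 3 → 6 → 13

Answer: 13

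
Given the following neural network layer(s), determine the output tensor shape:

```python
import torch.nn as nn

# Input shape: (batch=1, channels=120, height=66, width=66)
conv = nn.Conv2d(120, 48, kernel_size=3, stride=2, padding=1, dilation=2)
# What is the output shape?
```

Input: (1, 120, 66, 66) -> Output: (1, 48, 32, 32)

Answer: (1, 48, 32, 32)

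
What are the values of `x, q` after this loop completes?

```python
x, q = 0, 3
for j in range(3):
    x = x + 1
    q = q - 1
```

x goes 0→3, q goes 3→0
`x, q` takes the values: (0, 3) → (1, 3) → (1, 2) → (2, 2) → (2, 1) → (3, 1) → (3, 0)

Answer: 3, 0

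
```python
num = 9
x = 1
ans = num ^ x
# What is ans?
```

Trace:
`num = 9` → num = 9
`x = 1` → x = 1
`ans = num ^ x` → ans = 8
So ans = 8

Answer: 8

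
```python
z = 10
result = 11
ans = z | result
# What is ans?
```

Trace:
`z = 10` → z = 10
`result = 11` → result = 11
`ans = z | result` → ans = 11
So ans = 11

Answer: 11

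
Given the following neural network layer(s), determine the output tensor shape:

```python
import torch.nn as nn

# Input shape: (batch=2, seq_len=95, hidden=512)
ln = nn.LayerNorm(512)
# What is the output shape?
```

Input: (2, 95, 512) -> Output: (2, 95, 512)

Answer: (2, 95, 512)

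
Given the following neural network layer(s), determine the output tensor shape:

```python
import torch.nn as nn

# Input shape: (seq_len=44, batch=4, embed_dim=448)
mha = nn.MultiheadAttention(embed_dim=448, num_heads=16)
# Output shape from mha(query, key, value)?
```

Input: (44, 4, 448) -> Output: (44, 4, 448)

Answer: (44, 4, 448)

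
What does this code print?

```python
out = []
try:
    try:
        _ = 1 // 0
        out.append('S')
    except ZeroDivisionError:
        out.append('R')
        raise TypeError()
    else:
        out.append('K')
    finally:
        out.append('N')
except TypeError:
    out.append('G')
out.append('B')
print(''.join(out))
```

Execution trace: 'R' (inner except ZeroDivisionError) → 'N' (inner finally) → 'G' (outer except TypeError) → 'B' (after the try/except). Output: RNGB

Answer: RNGB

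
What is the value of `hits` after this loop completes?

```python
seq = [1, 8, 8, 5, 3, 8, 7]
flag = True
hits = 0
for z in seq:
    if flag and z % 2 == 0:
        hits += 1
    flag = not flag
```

Count even values at even positions
`hits` takes the values: 0 → 1

Answer: 1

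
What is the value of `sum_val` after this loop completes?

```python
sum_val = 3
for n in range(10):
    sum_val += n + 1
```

Start at 3, add 1 to 10 = 58
`sum_val` takes the values: 3 → 4 → 6 → 9 → 13 → 18 → 24 → 31 → 39 → 48 → 58

Answer: 58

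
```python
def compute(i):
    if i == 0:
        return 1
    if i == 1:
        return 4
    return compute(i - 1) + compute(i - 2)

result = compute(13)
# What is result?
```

Build up from base cases: compute(0)=1, compute(1)=4, compute(2)=5, compute(3)=9, compute(4)=14, compute(5)=23, compute(6)=37, ..., compute(13)=1076

Answer: 1076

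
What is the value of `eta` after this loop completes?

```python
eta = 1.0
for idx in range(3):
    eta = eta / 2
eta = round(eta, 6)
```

Halving LR 3 times: 1 / 2^3
`eta` takes the values: 1.0 → 0.5 → 0.25 → 0.125

Answer: 0.125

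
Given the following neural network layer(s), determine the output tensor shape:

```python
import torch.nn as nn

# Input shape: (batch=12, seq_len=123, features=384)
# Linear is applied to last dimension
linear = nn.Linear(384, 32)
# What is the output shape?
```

Input: (12, 123, 384) -> Output: (12, 123, 32)

Answer: (12, 123, 32)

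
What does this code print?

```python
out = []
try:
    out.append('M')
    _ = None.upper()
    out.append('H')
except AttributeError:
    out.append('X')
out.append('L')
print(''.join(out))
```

Execution trace: 'M' (try body) → 'X' (except AttributeError) → 'L' (after the try/except). Output: MXL

Answer: MXL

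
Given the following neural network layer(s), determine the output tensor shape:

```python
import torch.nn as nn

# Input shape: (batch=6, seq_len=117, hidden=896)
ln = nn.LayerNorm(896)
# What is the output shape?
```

Input: (6, 117, 896) -> Output: (6, 117, 896)

Answer: (6, 117, 896)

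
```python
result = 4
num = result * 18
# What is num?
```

Trace:
`result = 4` → result = 4
`num = result * 18` → num = 72
So num = 72

Answer: 72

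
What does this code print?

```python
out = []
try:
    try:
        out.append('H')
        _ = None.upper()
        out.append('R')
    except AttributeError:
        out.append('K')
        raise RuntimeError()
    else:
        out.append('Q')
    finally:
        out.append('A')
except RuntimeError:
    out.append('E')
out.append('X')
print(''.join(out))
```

Execution trace: 'H' (inner try body) → 'K' (inner except AttributeError) → 'A' (inner finally) → 'E' (outer except RuntimeError) → 'X' (after the try/except). Output: HKAEX

Answer: HKAEX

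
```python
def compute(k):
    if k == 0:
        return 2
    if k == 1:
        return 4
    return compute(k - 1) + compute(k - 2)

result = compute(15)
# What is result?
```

Build up from base cases: compute(0)=2, compute(1)=4, compute(2)=6, compute(3)=10, compute(4)=16, compute(5)=26, compute(6)=42, ..., compute(15)=3194

Answer: 3194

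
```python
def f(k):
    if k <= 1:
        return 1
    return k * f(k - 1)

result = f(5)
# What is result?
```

f(5) = 5 * 4 * 3 * 2 * 1 = 120

Answer: 120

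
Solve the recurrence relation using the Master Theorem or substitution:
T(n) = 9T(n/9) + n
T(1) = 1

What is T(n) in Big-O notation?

By Master Theorem: a=9, b=9, f(n)=n. Since log_9(9) = 1 and f(n) = Θ(n^1), Case 2 applies. T(n) = O(n log n).

Answer: O(n log n)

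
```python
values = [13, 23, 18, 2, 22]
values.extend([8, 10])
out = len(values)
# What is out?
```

Trace:
`values = [13, 23, 18, 2, 22]` → values = [13, 23, 18, 2, 22]
`values.extend([8, 10])` → values = [13, 23, 18, 2, 22, 8, 10]
`out = len(values)` → out = 7
So out = 7

Answer: 7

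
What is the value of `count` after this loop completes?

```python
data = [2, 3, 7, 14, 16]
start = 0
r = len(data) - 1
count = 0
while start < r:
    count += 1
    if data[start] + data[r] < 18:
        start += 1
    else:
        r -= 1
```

Steps to find pair summing to 18
`count` takes the values: 0 → 1 → 2 → 3 → 4

Answer: 4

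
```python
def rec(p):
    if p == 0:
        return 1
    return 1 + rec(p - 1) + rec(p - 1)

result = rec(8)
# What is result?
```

rec(p) = 1 + 2·rec(p-1), rec(0)=1. Closed form: (1+1)·2^8 - 1 = 511.

Answer: 511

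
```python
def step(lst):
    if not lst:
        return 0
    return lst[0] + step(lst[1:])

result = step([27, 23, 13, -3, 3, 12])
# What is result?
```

27 + 23 + 13 + (-3) + 3 + 12 + 0 = 75

Answer: 75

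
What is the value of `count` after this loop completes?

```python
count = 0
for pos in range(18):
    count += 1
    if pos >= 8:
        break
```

Loop breaks when pos reaches 8, count is 9
`count` takes the values: 0 → 1 → 2 → 3 → 4 → 5 → 6 → 7 → 8 → 9

Answer: 9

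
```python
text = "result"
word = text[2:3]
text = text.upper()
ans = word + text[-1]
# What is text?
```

Trace:
`text = "result"` → text = 'result'
`word = text[2:3]` → word = 's'
`text = text.upper()` → text = 'RESULT'
`ans = word + text[-1]` → ans = 'sT'
So text = 'RESULT'

Answer: 'RESULT'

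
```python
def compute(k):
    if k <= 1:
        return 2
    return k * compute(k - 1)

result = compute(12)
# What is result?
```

compute(12) = 12 * 11 * 10 * 9 * 8 * 7 * 6 * 5 * 4 * 3 * 2 * 2 = 958003200

Answer: 958003200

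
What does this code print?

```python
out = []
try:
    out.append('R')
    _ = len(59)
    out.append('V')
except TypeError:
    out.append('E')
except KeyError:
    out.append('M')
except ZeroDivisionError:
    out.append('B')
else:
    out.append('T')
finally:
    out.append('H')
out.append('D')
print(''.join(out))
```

Execution trace: 'R' (try body) → 'E' (except TypeError) → 'H' (finally) → 'D' (after the try/except). Output: REHD

Answer: REHD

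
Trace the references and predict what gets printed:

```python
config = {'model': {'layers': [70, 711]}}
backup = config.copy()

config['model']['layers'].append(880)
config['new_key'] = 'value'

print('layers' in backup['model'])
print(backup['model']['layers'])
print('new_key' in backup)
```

Key concept: shallow copy gotcha with nested dict.
Step by step:
`config = {'model': {'layers': [70, 711]}}` → config = {'model': {'layers': [70, 711]}}
`backup = config.copy()` → backup = {'model': {'layers': [70, 711]}}
`config['model']['layers'].append(880)` → config = {'model': {'layers': [70, 711, 880]}}; backup = {'model': {'layers': [70, 711, 880]}}
`config['new_key'] = 'value'` → config = {'model': {'layers': [70, 711, 880]}, 'new_key': 'value'}
`print('layers' in backup['model'])` → prints True
`print(backup['model']['layers'])` → prints [70, 711, 880]
`print('new_key' in backup)` → prints False

Answer:
True
[70, 711, 880]
False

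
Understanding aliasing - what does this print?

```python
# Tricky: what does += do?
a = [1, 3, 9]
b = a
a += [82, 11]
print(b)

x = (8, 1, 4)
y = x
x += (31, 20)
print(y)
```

Key concept: += behavior differs for mutable vs immutable.
Step by step:
`a = [1, 3, 9]` → a = [1, 3, 9]
`b = a` → b = [1, 3, 9] (same object as a)
`a += [82, 11]` → a = [1, 3, 9, 82, 11] (same object as b); b = [1, 3, 9, 82, 11] (same object as a)
`print(b)` → prints [1, 3, 9, 82, 11]
`x = (8, 1, 4)` → x = (8, 1, 4)
`y = x` → y = (8, 1, 4)
`x += (31, 20)` → x = (8, 1, 4, 31, 20)
`print(y)` → prints (8, 1, 4)

Answer:
[1, 3, 9, 82, 11]
(8, 1, 4)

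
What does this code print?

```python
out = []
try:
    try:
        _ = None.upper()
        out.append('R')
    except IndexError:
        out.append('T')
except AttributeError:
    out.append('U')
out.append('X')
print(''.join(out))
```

Execution trace: 'U' (outer except AttributeError) → 'X' (after the try/except). Output: UX

Answer: UX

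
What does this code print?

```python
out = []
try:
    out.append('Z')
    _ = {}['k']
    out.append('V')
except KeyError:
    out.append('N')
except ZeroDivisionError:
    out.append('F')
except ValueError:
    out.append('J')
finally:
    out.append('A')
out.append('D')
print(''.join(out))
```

Execution trace: 'Z' (try body) → 'N' (except KeyError) → 'A' (finally) → 'D' (after the try/except). Output: ZNAD

Answer: ZNAD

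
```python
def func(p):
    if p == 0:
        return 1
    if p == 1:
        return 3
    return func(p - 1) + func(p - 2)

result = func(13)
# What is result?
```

Build up from base cases: func(0)=1, func(1)=3, func(2)=4, func(3)=7, func(4)=11, func(5)=18, func(6)=29, ..., func(13)=843

Answer: 843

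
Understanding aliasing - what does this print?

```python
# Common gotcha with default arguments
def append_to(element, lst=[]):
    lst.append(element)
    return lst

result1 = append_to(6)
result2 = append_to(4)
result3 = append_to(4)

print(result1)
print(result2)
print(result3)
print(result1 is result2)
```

Key concept: mutable default argument gotcha.
Step by step:
`result1 = append_to(6)` → result1 = [6]
`result2 = append_to(4)` → result1 = [6, 4] (same object as result2); result2 = [6, 4] (same object as result1)
`result3 = append_to(4)` → result1 = [6, 4, 4] (same object as result2, result3); result2 = [6, 4, 4] (same object as result1, result3); result3 = [6, 4, 4] (same object as result1, result2)
`print(result1)` → prints [6, 4, 4]
`print(result2)` → prints [6, 4, 4]
`print(result3)` → prints [6, 4, 4]
`print(result1 is result2)` → prints True

Answer:
[6, 4, 4]
[6, 4, 4]
[6, 4, 4]
True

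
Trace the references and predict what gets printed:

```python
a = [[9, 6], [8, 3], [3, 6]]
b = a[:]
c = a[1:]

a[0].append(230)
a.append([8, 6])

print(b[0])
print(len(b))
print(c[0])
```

Key concept: slice with nested mutation.
Step by step:
`a = [[9, 6], [8, 3], [3, 6]]` → a = [[9, 6], [8, 3], [3, 6]]
`b = a[:]` → b = [[9, 6], [8, 3], [3, 6]]
`c = a[1:]` → c = [[8, 3], [3, 6]]
`a[0].append(230)` → a = [[9, 6, 230], [8, 3], [3, 6]]; b = [[9, 6, 230], [8, 3], [3, 6]]
`a.append([8, 6])` → a = [[9, 6, 230], [8, 3], [3, 6], [8, 6]]
`print(b[0])` → prints [9, 6, 230]
`print(len(b))` → prints 3
`print(c[0])` → prints [8, 3]

Answer:
[9, 6, 230]
3
[8, 3]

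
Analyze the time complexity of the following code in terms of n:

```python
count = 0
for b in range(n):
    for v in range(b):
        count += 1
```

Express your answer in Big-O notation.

Each loop level contributes: n × n. Multiplying the contributions gives O(n^2).

Answer: O(n^2)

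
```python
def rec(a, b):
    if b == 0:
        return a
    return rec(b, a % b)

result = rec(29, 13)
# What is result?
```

rec(29, 13) -> rec(13, 3) -> rec(3, 1) -> rec(1, 0) -> 1

Answer: 1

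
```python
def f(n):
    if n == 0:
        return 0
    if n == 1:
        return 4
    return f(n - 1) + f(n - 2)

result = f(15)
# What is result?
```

Build up from base cases: f(0)=0, f(1)=4, f(2)=4, f(3)=8, f(4)=12, f(5)=20, f(6)=32, ..., f(15)=2440

Answer: 2440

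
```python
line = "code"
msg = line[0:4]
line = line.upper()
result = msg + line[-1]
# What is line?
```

Trace:
`line = "code"` → line = 'code'
`msg = line[0:4]` → msg = 'code'
`line = line.upper()` → line = 'CODE'
`result = msg + line[-1]` → result = 'codeE'
So line = 'CODE'

Answer: 'CODE'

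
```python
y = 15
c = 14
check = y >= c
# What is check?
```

Trace:
`y = 15` → y = 15
`c = 14` → c = 14
`check = y >= c` → check = True
So check = True

Answer: True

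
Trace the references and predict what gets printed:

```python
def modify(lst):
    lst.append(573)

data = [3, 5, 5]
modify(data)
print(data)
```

Key concept: function modifies passed list.
Step by step:
`data = [3, 5, 5]` → data = [3, 5, 5]
`modify(data)` → data = [3, 5, 5, 573]
`print(data)` → prints [3, 5, 5, 573]

Answer: [3, 5, 5, 573]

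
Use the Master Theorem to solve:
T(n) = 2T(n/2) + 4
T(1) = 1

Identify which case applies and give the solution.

a=2, b=2, f(n)=4. log_2(2) = 1. Since c=0 < 1, Case 1 applies: T(n) = Θ(n^log_b(a)) = O(n).

Answer: O(n) - Case 1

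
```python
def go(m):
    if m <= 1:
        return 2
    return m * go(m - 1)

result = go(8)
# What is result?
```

go(8) = 8 * 7 * 6 * 5 * 4 * 3 * 2 * 2 = 80640

Answer: 80640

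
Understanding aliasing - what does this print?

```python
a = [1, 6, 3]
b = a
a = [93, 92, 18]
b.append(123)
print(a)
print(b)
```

Key concept: rebinding vs mutation: a is rebound to a new list, b still points at the original.
Step by step:
`a = [1, 6, 3]` → a = [1, 6, 3]
`b = a` → b = [1, 6, 3] (same object as a)
`a = [93, 92, 18]` → a = [93, 92, 18]
`b.append(123)` → b = [1, 6, 3, 123]
`print(a)` → prints [93, 92, 18]
`print(b)` → prints [1, 6, 3, 123]

Answer:
[93, 92, 18]
[1, 6, 3, 123]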